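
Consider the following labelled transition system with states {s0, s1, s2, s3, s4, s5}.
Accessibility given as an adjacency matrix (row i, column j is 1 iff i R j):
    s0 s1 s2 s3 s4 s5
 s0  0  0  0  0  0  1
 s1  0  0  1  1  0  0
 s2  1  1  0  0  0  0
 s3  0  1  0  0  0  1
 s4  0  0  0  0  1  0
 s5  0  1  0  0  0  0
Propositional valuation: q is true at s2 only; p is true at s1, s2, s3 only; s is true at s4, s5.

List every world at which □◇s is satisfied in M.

s4

Recall that □ψ holds at a world iff ψ holds at every accessible world, and ◇ψ holds iff ψ holds at some accessible world.
Let φ = □◇s. Evaluate φ at each world:
  s0 (successors {s5}): φ is false.
  s1 (successors {s2, s3}): φ is false.
  s2 (successors {s0, s1}): φ is false.
  s3 (successors {s1, s5}): φ is false.
  s4 (successors {s4}): φ is true.
  s5 (successors {s1}): φ is false.
For instance, at s0:
  At s0: □◇s requires ◇s at every successor {s5}.
    ◇s fails at s5, so □◇s is false at s0.
      At s5: ◇s requires s at some successor in {s1}.
        At s1: s is false.
      So ◇s is false at s5.
Satisfying worlds: {s4}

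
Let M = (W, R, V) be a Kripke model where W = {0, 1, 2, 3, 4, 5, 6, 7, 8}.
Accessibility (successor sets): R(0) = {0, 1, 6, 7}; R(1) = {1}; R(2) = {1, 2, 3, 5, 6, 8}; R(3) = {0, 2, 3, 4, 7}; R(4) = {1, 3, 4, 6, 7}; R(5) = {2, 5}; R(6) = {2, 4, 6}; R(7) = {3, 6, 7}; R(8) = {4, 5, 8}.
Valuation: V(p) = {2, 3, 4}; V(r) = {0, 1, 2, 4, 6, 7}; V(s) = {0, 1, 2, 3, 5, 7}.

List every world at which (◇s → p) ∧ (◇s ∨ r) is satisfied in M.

Let φ = (◇s → p) ∧ (◇s ∨ r). Evaluate φ at each world:
  0 (successors {0, 1, 6, 7}): φ is false.
  1 (successors {1}): φ is false.
  2 (successors {1, 2, 3, 5, 6, 8}): φ is true.
  3 (successors {0, 2, 3, 4, 7}): φ is true.
  4 (successors {1, 3, 4, 6, 7}): φ is true.
  5 (successors {2, 5}): φ is false.
  6 (successors {2, 4, 6}): φ is false.
  7 (successors {3, 6, 7}): φ is false.
  8 (successors {4, 5, 8}): φ is false.
For instance, at 8:
  At 8: ◇s → p is false, ◇s ∨ r is true, so (◇s → p) ∧ (◇s ∨ r) is false.
    At 8: ◇s is true, p is false, so ◇s → p is false.
      At 8: ◇s requires s at some successor in {4, 5, 8}.
        s holds at 5, so ◇s is true at 8.
    At 8: ◇s is true, r is false, so ◇s ∨ r is true.
      At 8: ◇s requires s at some successor in {4, 5, 8}.
        s holds at 5, so ◇s is true at 8.
Satisfying worlds: {2, 3, 4}

2, 3, 4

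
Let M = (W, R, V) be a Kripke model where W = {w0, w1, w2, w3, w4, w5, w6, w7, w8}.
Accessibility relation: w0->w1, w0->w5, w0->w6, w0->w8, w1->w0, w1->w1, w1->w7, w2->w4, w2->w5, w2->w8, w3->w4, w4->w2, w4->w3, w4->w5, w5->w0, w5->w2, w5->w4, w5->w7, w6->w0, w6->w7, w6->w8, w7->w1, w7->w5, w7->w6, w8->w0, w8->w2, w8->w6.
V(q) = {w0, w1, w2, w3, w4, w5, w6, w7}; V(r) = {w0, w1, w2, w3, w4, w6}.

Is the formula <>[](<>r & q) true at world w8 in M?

No

Recall that []ψ holds at a world iff ψ holds at every accessible world, and <>ψ holds iff ψ holds at some accessible world.
At w8: <>[](<>r & q) requires [](<>r & q) at some successor in {w0, w2, w6}.
  At w0: [](<>r & q) is false.
  At w2: [](<>r & q) is false.
  At w6: [](<>r & q) is false.
So <>[](<>r & q) is false at w8.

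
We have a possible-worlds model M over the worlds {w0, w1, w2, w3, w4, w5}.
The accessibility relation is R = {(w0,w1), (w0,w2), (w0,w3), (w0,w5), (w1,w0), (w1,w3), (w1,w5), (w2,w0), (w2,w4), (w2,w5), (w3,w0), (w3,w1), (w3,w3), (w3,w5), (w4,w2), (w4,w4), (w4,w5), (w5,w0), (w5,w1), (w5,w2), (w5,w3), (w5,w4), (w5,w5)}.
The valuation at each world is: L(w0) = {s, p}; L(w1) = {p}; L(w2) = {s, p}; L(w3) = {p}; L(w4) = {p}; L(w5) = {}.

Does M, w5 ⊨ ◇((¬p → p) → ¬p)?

Yes

At w5: ◇((¬p → p) → ¬p) requires (¬p → p) → ¬p at some successor in {w0, w1, w2, w3, w4, w5}.
  (¬p → p) → ¬p holds at w5, so ◇((¬p → p) → ¬p) is true at w5.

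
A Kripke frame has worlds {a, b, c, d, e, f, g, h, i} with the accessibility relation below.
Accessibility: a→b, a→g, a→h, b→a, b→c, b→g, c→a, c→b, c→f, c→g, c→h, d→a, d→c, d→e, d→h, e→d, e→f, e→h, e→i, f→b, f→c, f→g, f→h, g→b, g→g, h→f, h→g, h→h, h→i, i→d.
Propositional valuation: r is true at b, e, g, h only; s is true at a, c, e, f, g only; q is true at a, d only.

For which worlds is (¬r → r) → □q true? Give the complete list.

Let φ = (¬r → r) → □q. Evaluate φ at each world:
  a (successors {b, g, h}): φ is true.
  b (successors {a, c, g}): φ is false.
  c (successors {a, b, f, g, h}): φ is true.
  d (successors {a, c, e, h}): φ is true.
  e (successors {d, f, h, i}): φ is false.
  f (successors {b, c, g, h}): φ is true.
  g (successors {b, g}): φ is false.
  h (successors {f, g, h, i}): φ is false.
  i (successors {d}): φ is true.
For instance, at h:
  At h: ¬r → r is true, □q is false, so (¬r → r) → □q is false.
    At h: □q requires q at every successor {f, g, h, i}.
      q fails at f, so □q is false at h.
Satisfying worlds: {a, c, d, f, i}

a, c, d, f, i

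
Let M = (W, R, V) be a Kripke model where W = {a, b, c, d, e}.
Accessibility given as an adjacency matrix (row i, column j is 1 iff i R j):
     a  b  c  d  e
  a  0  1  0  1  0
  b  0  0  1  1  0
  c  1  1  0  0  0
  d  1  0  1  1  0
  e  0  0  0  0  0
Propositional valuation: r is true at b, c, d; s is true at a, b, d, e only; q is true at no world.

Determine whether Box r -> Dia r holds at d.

At d: Box r is false, Dia r is true, so Box r -> Dia r is true.
  At d: Box r requires r at every successor {a, c, d}.
    r fails at a, so Box r is false at d.
  At d: Dia r requires r at some successor in {a, c, d}.
    r holds at c, so Dia r is true at d.

Yes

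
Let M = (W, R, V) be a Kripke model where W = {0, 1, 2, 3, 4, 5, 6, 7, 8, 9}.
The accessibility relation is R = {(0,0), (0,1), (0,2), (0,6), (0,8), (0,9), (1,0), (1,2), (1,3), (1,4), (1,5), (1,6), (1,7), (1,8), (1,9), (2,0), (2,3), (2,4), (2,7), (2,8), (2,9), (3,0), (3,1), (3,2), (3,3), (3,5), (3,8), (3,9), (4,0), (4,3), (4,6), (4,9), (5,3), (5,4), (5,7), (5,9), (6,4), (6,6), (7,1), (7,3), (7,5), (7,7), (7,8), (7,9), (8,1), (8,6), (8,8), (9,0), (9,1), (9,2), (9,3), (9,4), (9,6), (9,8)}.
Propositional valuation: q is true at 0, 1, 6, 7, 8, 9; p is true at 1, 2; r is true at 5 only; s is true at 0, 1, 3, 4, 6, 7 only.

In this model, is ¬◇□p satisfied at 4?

At 4: ◇□p is false, so ¬◇□p is true.
  At 4: ◇□p requires □p at some successor in {0, 3, 6, 9}.
    At 0: □p is false.
    At 3: □p is false.
    At 6: □p is false.
    At 9: □p is false.
  So ◇□p is false at 4.

Yes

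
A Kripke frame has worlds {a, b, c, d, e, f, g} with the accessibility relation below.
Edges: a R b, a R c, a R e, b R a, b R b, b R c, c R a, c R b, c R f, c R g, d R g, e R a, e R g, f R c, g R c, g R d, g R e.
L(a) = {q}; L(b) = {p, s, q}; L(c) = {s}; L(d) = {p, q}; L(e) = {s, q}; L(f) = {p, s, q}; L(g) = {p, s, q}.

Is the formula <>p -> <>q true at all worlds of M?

Yes

Recall that <>ψ holds at a world iff ψ holds at some accessible world.
Let φ = <>p -> <>q. Evaluate φ at each world:
  a (successors {b, c, e}): φ is true.
  b (successors {a, b, c}): φ is true.
  c (successors {a, b, f, g}): φ is true.
  d (successors {g}): φ is true.
  e (successors {a, g}): φ is true.
  f (successors {c}): φ is true.
  g (successors {c, d, e}): φ is true.
For instance, at a:
  At a: <>p is true, <>q is true, so <>p -> <>q is true.
    At a: <>p requires p at some successor in {b, c, e}.
      p holds at b, so <>p is true at a.
    At a: <>q requires q at some successor in {b, c, e}.
      q holds at b, so <>q is true at a.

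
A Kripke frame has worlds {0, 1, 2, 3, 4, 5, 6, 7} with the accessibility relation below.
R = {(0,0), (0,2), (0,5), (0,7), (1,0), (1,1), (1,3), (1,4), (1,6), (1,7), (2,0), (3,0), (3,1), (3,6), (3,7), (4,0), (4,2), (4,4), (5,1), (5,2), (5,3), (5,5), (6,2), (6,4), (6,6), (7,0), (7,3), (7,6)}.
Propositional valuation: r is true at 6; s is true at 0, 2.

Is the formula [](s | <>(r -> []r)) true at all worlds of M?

Yes

Let φ = [](s | <>(r -> []r)). Evaluate φ at each world:
  0 (successors {0, 2, 5, 7}): φ is true.
  1 (successors {0, 1, 3, 4, 6, 7}): φ is true.
  2 (successors {0}): φ is true.
  3 (successors {0, 1, 6, 7}): φ is true.
  4 (successors {0, 2, 4}): φ is true.
  5 (successors {1, 2, 3, 5}): φ is true.
  6 (successors {2, 4, 6}): φ is true.
  7 (successors {0, 3, 6}): φ is true.
For instance, at 5:
  At 5: [](s | <>(r -> []r)) requires s | <>(r -> []r) at every successor {1, 2, 3, 5}.
    At 1: s | <>(r -> []r) is true.
    At 2: s | <>(r -> []r) is true.
    At 3: s | <>(r -> []r) is true.
    At 5: s | <>(r -> []r) is true.
  So [](s | <>(r -> []r)) is true at 5.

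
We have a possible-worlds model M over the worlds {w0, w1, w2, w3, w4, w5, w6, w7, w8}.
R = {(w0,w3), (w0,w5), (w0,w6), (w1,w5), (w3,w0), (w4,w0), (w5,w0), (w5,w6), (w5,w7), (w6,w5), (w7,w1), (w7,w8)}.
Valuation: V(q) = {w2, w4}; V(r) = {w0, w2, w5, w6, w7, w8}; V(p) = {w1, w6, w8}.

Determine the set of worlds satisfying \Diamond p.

Recall that \Diamond ψ holds at a world iff ψ holds at some accessible world.
Let φ = \Diamond p. Evaluate φ at each world:
  w0 (successors {w3, w5, w6}): φ is true.
  w1 (successors {w5}): φ is false.
  w2 (successors ∅): φ is false.
  w3 (successors {w0}): φ is false.
  w4 (successors {w0}): φ is false.
  w5 (successors {w0, w6, w7}): φ is true.
  w6 (successors {w5}): φ is false.
  w7 (successors {w1, w8}): φ is true.
  w8 (successors ∅): φ is false.
For instance, at w5:
  At w5: \Diamond p requires p at some successor in {w0, w6, w7}.
    p holds at w6, so \Diamond p is true at w5.
Satisfying worlds: {w0, w5, w7}

w0, w5, w7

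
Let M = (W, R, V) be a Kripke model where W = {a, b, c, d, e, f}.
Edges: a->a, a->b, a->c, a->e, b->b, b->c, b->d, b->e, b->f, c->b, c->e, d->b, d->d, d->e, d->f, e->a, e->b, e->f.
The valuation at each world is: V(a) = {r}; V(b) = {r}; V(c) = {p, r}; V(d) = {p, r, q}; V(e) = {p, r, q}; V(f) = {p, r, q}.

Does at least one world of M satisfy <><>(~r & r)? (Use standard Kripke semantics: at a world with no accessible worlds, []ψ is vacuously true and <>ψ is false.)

Let φ = <><>(~r & r). Evaluate φ at each world:
  a (successors {a, b, c, e}): φ is false.
  b (successors {b, c, d, e, f}): φ is false.
  c (successors {b, e}): φ is false.
  d (successors {b, d, e, f}): φ is false.
  e (successors {a, b, f}): φ is false.
  f (successors ∅): φ is false.
For instance, at d:
  At d: <><>(~r & r) requires <>(~r & r) at some successor in {b, d, e, f}.
    At b: <>(~r & r) is false.
    At d: <>(~r & r) is false.
    At e: <>(~r & r) is false.
    At f: <>(~r & r) is false.
  So <><>(~r & r) is false at d.

No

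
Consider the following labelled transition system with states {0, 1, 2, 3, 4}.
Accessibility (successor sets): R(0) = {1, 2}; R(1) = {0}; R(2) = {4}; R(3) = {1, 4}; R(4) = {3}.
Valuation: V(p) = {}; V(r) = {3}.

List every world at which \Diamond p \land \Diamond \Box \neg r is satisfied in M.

Let φ = \Diamond p \land \Diamond \Box \neg r. Evaluate φ at each world:
  0 (successors {1, 2}): φ is false.
  1 (successors {0}): φ is false.
  2 (successors {4}): φ is false.
  3 (successors {1, 4}): φ is false.
  4 (successors {3}): φ is false.
For instance, at 3:
  At 3: \Diamond p is false, \Diamond \Box \neg r is true, so \Diamond p \land \Diamond \Box \neg r is false.
    At 3: \Diamond p requires p at some successor in {1, 4}.
      At 1: p is false.
      At 4: p is false.
    So \Diamond p is false at 3.
    At 3: \Diamond \Box \neg r requires \Box \neg r at some successor in {1, 4}.
      \Box \neg r holds at 1, so \Diamond \Box \neg r is true at 3.
Satisfying worlds: none.

none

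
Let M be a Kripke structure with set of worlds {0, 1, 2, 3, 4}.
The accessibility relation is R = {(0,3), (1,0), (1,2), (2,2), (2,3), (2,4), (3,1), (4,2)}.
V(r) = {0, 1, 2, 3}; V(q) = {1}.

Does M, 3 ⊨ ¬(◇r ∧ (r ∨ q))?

No

At 3: ◇r ∧ (r ∨ q) is true, so ¬(◇r ∧ (r ∨ q)) is false.
  At 3: ◇r is true, r ∨ q is true, so ◇r ∧ (r ∨ q) is true.
    At 3: ◇r requires r at some successor in {1}.
      r holds at 1, so ◇r is true at 3.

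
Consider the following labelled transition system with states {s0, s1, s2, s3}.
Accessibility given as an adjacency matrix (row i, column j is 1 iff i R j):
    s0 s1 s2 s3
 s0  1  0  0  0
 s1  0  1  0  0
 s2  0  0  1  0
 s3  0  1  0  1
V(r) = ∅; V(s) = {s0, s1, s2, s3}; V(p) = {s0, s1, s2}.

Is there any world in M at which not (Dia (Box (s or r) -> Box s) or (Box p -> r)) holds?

No

Let φ = not (Dia (Box (s or r) -> Box s) or (Box p -> r)). Evaluate φ at each world:
  s0 (successors {s0}): φ is false.
  s1 (successors {s1}): φ is false.
  s2 (successors {s2}): φ is false.
  s3 (successors {s1, s3}): φ is false.
For instance, at s3:
  At s3: Dia (Box (s or r) -> Box s) or (Box p -> r) is true, so not (Dia (Box (s or r) -> Box s) or (Box p -> r)) is false.
    At s3: Dia (Box (s or r) -> Box s) is true, Box p -> r is true, so Dia (Box (s or r) -> Box s) or (Box p -> r) is true.
      At s3: Dia (Box (s or r) -> Box s) requires Box (s or r) -> Box s at some successor in {s1, s3}.
        Box (s or r) -> Box s holds at s1, so Dia (Box (s or r) -> Box s) is true at s3.
      At s3: Box p is false, r is false, so Box p -> r is true.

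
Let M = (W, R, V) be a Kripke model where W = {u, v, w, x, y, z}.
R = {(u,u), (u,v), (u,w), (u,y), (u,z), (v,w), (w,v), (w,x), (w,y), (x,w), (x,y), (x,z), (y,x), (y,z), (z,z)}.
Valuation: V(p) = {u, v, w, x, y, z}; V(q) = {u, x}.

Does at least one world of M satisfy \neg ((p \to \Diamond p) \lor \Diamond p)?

Let φ = \neg ((p \to \Diamond p) \lor \Diamond p). Evaluate φ at each world:
  u (successors {u, v, w, y, z}): φ is false.
  v (successors {w}): φ is false.
  w (successors {v, x, y}): φ is false.
  x (successors {w, y, z}): φ is false.
  y (successors {x, z}): φ is false.
  z (successors {z}): φ is false.
For instance, at w:
  At w: (p \to \Diamond p) \lor \Diamond p is true, so \neg ((p \to \Diamond p) \lor \Diamond p) is false.
    At w: p \to \Diamond p is true, \Diamond p is true, so (p \to \Diamond p) \lor \Diamond p is true.
      At w: p is true, \Diamond p is true, so p \to \Diamond p is true.
      At w: \Diamond p requires p at some successor in {v, x, y}.
        p holds at v, so \Diamond p is true at w.

No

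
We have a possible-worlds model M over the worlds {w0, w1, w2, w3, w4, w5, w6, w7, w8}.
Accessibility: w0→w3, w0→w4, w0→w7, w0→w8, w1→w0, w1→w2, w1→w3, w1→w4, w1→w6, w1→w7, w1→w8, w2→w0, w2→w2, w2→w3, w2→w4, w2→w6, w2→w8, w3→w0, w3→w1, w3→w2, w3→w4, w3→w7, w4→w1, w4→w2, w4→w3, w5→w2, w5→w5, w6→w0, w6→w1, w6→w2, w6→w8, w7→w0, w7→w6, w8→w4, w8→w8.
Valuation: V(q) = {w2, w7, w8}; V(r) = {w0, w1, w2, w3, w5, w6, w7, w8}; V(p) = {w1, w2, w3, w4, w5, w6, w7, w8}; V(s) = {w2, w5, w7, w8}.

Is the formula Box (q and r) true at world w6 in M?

No

At w6: Box (q and r) requires q and r at every successor {w0, w1, w2, w8}.
  q and r fails at w0, so Box (q and r) is false at w6.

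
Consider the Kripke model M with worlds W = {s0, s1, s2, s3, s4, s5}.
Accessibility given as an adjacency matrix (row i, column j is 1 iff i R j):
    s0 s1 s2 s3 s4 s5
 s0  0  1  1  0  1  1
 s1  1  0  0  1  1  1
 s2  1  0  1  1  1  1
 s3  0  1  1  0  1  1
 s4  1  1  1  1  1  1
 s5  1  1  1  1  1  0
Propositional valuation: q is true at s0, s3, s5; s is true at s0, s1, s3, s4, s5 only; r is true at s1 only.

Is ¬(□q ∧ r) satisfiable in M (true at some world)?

Let φ = ¬(□q ∧ r). Evaluate φ at each world:
  s0 (successors {s1, s2, s4, s5}): φ is true.
  s1 (successors {s0, s3, s4, s5}): φ is true.
  s2 (successors {s0, s2, s3, s4, s5}): φ is true.
  s3 (successors {s1, s2, s4, s5}): φ is true.
  s4 (successors {s0, s1, s2, s3, s4, s5}): φ is true.
  s5 (successors {s0, s1, s2, s3, s4}): φ is true.
Detail at s0 (witness):
  At s0: □q ∧ r is false, so ¬(□q ∧ r) is true.
    At s0: □q is false, r is false, so □q ∧ r is false.
      At s0: □q requires q at every successor {s1, s2, s4, s5}.
        q fails at s1, so □q is false at s0.

Yes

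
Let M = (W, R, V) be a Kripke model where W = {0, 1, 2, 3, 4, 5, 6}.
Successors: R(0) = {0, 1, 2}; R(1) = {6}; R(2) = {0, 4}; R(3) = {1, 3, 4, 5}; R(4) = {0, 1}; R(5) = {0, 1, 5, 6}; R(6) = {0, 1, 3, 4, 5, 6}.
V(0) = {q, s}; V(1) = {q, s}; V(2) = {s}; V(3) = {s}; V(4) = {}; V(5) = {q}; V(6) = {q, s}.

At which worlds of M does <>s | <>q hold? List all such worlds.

Let φ = <>s | <>q. Evaluate φ at each world:
  0 (successors {0, 1, 2}): φ is true.
  1 (successors {6}): φ is true.
  2 (successors {0, 4}): φ is true.
  3 (successors {1, 3, 4, 5}): φ is true.
  4 (successors {0, 1}): φ is true.
  5 (successors {0, 1, 5, 6}): φ is true.
  6 (successors {0, 1, 3, 4, 5, 6}): φ is true.
For instance, at 4:
  At 4: <>s is true, <>q is true, so <>s | <>q is true.
    At 4: <>s requires s at some successor in {0, 1}.
      s holds at 0, so <>s is true at 4.
    At 4: <>q requires q at some successor in {0, 1}.
      q holds at 0, so <>q is true at 4.
Satisfying worlds: {0, 1, 2, 3, 4, 5, 6}

0, 1, 2, 3, 4, 5, 6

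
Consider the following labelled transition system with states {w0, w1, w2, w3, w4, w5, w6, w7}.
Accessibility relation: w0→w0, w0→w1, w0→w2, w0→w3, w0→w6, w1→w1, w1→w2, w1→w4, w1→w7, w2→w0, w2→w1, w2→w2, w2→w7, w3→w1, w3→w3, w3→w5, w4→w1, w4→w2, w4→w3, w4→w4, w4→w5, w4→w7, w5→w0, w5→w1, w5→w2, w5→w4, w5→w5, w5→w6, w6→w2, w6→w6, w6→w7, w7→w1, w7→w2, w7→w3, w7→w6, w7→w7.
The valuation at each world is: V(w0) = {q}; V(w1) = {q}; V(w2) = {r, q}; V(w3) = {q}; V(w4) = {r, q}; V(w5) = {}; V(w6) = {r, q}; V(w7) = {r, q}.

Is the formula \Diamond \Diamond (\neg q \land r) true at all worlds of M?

No

Let φ = \Diamond \Diamond (\neg q \land r). Evaluate φ at each world:
  w0 (successors {w0, w1, w2, w3, w6}): φ is false.
  w1 (successors {w1, w2, w4, w7}): φ is false.
  w2 (successors {w0, w1, w2, w7}): φ is false.
  w3 (successors {w1, w3, w5}): φ is false.
  w4 (successors {w1, w2, w3, w4, w5, w7}): φ is false.
  w5 (successors {w0, w1, w2, w4, w5, w6}): φ is false.
  w6 (successors {w2, w6, w7}): φ is false.
  w7 (successors {w1, w2, w3, w6, w7}): φ is false.
Detail at w0 (counterexample):
  At w0: \Diamond \Diamond (\neg q \land r) requires \Diamond (\neg q \land r) at some successor in {w0, w1, w2, w3, w6}.
    At w0: \Diamond (\neg q \land r) is false.
    At w1: \Diamond (\neg q \land r) is false.
    At w2: \Diamond (\neg q \land r) is false.
    At w3: \Diamond (\neg q \land r) is false.
    At w6: \Diamond (\neg q \land r) is false.
  So \Diamond \Diamond (\neg q \land r) is false at w0.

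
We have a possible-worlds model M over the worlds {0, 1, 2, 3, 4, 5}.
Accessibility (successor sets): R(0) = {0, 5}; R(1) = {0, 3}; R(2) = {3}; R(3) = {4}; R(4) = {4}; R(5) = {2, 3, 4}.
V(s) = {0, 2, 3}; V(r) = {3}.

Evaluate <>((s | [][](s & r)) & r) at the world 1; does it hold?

At 1: <>((s | [][](s & r)) & r) requires (s | [][](s & r)) & r at some successor in {0, 3}.
  (s | [][](s & r)) & r holds at 3, so <>((s | [][](s & r)) & r) is true at 1.
    At 3: s | [][](s & r) is true, r is true, so (s | [][](s & r)) & r is true.
      At 3: s is true, [][](s & r) is false, so s | [][](s & r) is true.

Yes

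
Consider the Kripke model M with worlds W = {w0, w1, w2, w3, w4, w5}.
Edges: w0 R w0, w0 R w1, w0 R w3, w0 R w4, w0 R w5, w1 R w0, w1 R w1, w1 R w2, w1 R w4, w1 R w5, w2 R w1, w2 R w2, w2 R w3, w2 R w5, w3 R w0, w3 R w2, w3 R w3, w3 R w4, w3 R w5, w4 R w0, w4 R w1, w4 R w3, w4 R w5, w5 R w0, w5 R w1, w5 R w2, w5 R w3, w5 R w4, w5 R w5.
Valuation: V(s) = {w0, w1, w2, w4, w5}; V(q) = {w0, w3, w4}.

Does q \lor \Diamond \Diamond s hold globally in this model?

Let φ = q \lor \Diamond \Diamond s. Evaluate φ at each world:
  w0 (successors {w0, w1, w3, w4, w5}): φ is true.
  w1 (successors {w0, w1, w2, w4, w5}): φ is true.
  w2 (successors {w1, w2, w3, w5}): φ is true.
  w3 (successors {w0, w2, w3, w4, w5}): φ is true.
  w4 (successors {w0, w1, w3, w5}): φ is true.
  w5 (successors {w0, w1, w2, w3, w4, w5}): φ is true.
For instance, at w3:
  At w3: q is true, \Diamond \Diamond s is true, so q \lor \Diamond \Diamond s is true.
    At w3: \Diamond \Diamond s requires \Diamond s at some successor in {w0, w2, w3, w4, w5}.
      \Diamond s holds at w0, so \Diamond \Diamond s is true at w3.

Yes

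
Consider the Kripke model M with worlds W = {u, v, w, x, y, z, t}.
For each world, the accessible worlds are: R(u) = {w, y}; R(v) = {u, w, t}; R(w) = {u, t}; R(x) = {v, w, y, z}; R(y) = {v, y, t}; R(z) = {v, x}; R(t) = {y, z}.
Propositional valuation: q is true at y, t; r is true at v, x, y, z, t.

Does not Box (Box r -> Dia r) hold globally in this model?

No

Let φ = not Box (Box r -> Dia r). Evaluate φ at each world:
  u (successors {w, y}): φ is false.
  v (successors {u, w, t}): φ is false.
  w (successors {u, t}): φ is false.
  x (successors {v, w, y, z}): φ is false.
  y (successors {v, y, t}): φ is false.
  z (successors {v, x}): φ is false.
  t (successors {y, z}): φ is false.
Detail at u (counterexample):
  At u: Box (Box r -> Dia r) is true, so not Box (Box r -> Dia r) is false.
    At u: Box (Box r -> Dia r) requires Box r -> Dia r at every successor {w, y}.
      At w: Box r -> Dia r is true.
      At y: Box r -> Dia r is true.
    So Box (Box r -> Dia r) is true at u.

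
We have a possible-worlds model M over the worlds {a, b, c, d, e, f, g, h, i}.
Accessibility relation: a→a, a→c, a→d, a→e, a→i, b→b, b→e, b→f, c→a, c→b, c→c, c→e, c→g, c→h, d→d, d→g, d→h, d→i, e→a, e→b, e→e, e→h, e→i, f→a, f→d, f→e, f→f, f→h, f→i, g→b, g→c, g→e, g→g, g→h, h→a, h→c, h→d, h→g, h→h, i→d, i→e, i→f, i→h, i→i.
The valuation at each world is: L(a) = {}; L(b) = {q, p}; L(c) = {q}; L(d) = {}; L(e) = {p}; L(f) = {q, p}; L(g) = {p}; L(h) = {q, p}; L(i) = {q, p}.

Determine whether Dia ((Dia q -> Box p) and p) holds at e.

At e: Dia ((Dia q -> Box p) and p) requires (Dia q -> Box p) and p at some successor in {a, b, e, h, i}.
  (Dia q -> Box p) and p holds at b, so Dia ((Dia q -> Box p) and p) is true at e.
    At b: Dia q -> Box p is true, p is true, so (Dia q -> Box p) and p is true.
      At b: Dia q is true, Box p is true, so Dia q -> Box p is true.

Yes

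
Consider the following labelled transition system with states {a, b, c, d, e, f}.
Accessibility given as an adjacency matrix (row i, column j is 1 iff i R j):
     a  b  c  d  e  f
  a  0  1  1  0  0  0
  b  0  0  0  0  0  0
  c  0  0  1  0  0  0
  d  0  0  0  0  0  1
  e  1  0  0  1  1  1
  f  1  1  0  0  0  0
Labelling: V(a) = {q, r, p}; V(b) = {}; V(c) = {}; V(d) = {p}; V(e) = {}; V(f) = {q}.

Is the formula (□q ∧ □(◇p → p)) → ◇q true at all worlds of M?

No

Let φ = (□q ∧ □(◇p → p)) → ◇q. Evaluate φ at each world:
  a (successors {b, c}): φ is true.
  b (successors ∅): φ is false.
  c (successors {c}): φ is true.
  d (successors {f}): φ is true.
  e (successors {a, d, e, f}): φ is true.
  f (successors {a, b}): φ is true.
Detail at b (counterexample):
  At b: □q ∧ □(◇p → p) is true, ◇q is false, so (□q ∧ □(◇p → p)) → ◇q is false.
    At b: □q is true, □(◇p → p) is true, so □q ∧ □(◇p → p) is true.
      At b: no accessible worlds, so □q holds vacuously.
      At b: no accessible worlds, so □(◇p → p) holds vacuously.
    At b: no accessible worlds, so ◇q is false.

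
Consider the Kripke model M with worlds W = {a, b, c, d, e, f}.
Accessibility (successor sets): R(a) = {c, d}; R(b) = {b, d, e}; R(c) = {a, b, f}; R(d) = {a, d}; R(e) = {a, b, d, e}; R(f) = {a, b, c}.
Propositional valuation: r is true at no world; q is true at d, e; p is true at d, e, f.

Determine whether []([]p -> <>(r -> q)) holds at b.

Recall that []ψ holds at a world iff ψ holds at every accessible world, and <>ψ holds iff ψ holds at some accessible world.
At b: []([]p -> <>(r -> q)) requires []p -> <>(r -> q) at every successor {b, d, e}.
    At b: []p is false, <>(r -> q) is true, so []p -> <>(r -> q) is true.
      At b: []p requires p at every successor {b, d, e}.
        p fails at b, so []p is false at b.
      At b: <>(r -> q) requires r -> q at some successor in {b, d, e}.
        r -> q holds at b, so <>(r -> q) is true at b.
    At d: []p is false, <>(r -> q) is true, so []p -> <>(r -> q) is true.
      At d: []p requires p at every successor {a, d}.
        p fails at a, so []p is false at d.
      At d: <>(r -> q) requires r -> q at some successor in {a, d}.
        r -> q holds at a, so <>(r -> q) is true at d.
    At e: []p is false, <>(r -> q) is true, so []p -> <>(r -> q) is true.
      At e: []p requires p at every successor {a, b, d, e}.
        p fails at a, so []p is false at e.
      At e: <>(r -> q) requires r -> q at some successor in {a, b, d, e}.
        r -> q holds at a, so <>(r -> q) is true at e.
So []([]p -> <>(r -> q)) is true at b.

Yes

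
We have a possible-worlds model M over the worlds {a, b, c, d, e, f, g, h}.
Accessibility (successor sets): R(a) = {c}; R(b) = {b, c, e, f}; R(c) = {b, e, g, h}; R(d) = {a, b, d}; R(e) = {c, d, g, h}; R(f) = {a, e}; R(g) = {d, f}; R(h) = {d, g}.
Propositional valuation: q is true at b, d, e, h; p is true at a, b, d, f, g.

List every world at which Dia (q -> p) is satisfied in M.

a, b, c, d, e, f, g, h

Let φ = Dia (q -> p). Evaluate φ at each world:
  a (successors {c}): φ is true.
  b (successors {b, c, e, f}): φ is true.
  c (successors {b, e, g, h}): φ is true.
  d (successors {a, b, d}): φ is true.
  e (successors {c, d, g, h}): φ is true.
  f (successors {a, e}): φ is true.
  g (successors {d, f}): φ is true.
  h (successors {d, g}): φ is true.
For instance, at e:
  At e: Dia (q -> p) requires q -> p at some successor in {c, d, g, h}.
    q -> p holds at c, so Dia (q -> p) is true at e.
Satisfying worlds: {a, b, c, d, e, f, g, h}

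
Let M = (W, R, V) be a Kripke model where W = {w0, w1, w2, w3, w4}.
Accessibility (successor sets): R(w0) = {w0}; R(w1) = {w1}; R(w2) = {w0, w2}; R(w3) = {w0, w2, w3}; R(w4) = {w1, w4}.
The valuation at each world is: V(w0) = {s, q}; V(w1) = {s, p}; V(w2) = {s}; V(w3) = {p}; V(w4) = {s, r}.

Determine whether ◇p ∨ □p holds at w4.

At w4: ◇p is true, □p is false, so ◇p ∨ □p is true.
  At w4: ◇p requires p at some successor in {w1, w4}.
    p holds at w1, so ◇p is true at w4.
  At w4: □p requires p at every successor {w1, w4}.
    p fails at w4, so □p is false at w4.

Yes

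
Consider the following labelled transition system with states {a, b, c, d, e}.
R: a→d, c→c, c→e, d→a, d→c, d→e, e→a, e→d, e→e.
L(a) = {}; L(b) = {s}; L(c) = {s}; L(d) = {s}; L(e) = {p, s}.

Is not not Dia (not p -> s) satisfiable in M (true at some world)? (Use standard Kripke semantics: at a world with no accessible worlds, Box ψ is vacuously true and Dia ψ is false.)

Let φ = not not Dia (not p -> s). Evaluate φ at each world:
  a (successors {d}): φ is true.
  b (successors ∅): φ is false.
  c (successors {c, e}): φ is true.
  d (successors {a, c, e}): φ is true.
  e (successors {a, d, e}): φ is true.
Detail at a (witness):
  At a: not Dia (not p -> s) is false, so not not Dia (not p -> s) is true.
    At a: Dia (not p -> s) is true, so not Dia (not p -> s) is false.
      At a: Dia (not p -> s) requires not p -> s at some successor in {d}.
        not p -> s holds at d, so Dia (not p -> s) is true at a.

Yes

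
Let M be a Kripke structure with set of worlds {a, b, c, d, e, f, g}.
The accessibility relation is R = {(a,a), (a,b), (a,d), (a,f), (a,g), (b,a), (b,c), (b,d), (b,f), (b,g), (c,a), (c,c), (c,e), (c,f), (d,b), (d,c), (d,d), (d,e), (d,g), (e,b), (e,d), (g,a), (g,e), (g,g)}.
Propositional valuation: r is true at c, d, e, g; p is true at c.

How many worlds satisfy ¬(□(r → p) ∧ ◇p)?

7

Let φ = ¬(□(r → p) ∧ ◇p). Evaluate φ at each world:
  a (successors {a, b, d, f, g}): φ is true.
  b (successors {a, c, d, f, g}): φ is true.
  c (successors {a, c, e, f}): φ is true.
  d (successors {b, c, d, e, g}): φ is true.
  e (successors {b, d}): φ is true.
  f (successors ∅): φ is true.
  g (successors {a, e, g}): φ is true.
For instance, at g:
  At g: □(r → p) ∧ ◇p is false, so ¬(□(r → p) ∧ ◇p) is true.
    At g: □(r → p) is false, ◇p is false, so □(r → p) ∧ ◇p is false.
      At g: □(r → p) requires r → p at every successor {a, e, g}.
        r → p fails at e, so □(r → p) is false at g.
      At g: ◇p requires p at some successor in {a, e, g}.
        At a: p is false.
        At e: p is false.
        At g: p is false.
      So ◇p is false at g.
Satisfying worlds: {a, b, c, d, e, f, g}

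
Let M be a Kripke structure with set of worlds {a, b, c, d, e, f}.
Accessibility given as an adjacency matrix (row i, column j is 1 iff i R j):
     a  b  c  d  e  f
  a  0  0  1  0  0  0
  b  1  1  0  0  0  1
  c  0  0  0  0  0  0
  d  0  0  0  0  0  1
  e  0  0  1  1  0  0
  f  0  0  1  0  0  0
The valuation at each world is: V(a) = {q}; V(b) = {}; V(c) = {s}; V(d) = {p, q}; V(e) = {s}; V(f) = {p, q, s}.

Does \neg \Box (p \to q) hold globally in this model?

No

Let φ = \neg \Box (p \to q). Evaluate φ at each world:
  a (successors {c}): φ is false.
  b (successors {a, b, f}): φ is false.
  c (successors ∅): φ is false.
  d (successors {f}): φ is false.
  e (successors {c, d}): φ is false.
  f (successors {c}): φ is false.
Detail at a (counterexample):
  At a: \Box (p \to q) is true, so \neg \Box (p \to q) is false.
    At a: \Box (p \to q) requires p \to q at every successor {c}.
      At c: p \to q is true.
    So \Box (p \to q) is true at a.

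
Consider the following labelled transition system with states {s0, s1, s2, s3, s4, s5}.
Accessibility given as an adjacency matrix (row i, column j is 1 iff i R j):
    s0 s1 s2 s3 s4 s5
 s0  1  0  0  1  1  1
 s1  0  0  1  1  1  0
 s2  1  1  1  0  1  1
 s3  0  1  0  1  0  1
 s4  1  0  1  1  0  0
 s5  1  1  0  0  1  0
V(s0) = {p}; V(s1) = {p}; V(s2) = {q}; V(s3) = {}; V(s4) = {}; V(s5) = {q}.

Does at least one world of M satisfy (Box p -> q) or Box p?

Let φ = (Box p -> q) or Box p. Evaluate φ at each world:
  s0 (successors {s0, s3, s4, s5}): φ is true.
  s1 (successors {s2, s3, s4}): φ is true.
  s2 (successors {s0, s1, s2, s4, s5}): φ is true.
  s3 (successors {s1, s3, s5}): φ is true.
  s4 (successors {s0, s2, s3}): φ is true.
  s5 (successors {s0, s1, s4}): φ is true.
Detail at s0 (witness):
  At s0: Box p -> q is true, Box p is false, so (Box p -> q) or Box p is true.
    At s0: Box p is false, q is false, so Box p -> q is true.
      At s0: Box p requires p at every successor {s0, s3, s4, s5}.
        p fails at s3, so Box p is false at s0.
    At s0: Box p requires p at every successor {s0, s3, s4, s5}.
      p fails at s3, so Box p is false at s0.

Yes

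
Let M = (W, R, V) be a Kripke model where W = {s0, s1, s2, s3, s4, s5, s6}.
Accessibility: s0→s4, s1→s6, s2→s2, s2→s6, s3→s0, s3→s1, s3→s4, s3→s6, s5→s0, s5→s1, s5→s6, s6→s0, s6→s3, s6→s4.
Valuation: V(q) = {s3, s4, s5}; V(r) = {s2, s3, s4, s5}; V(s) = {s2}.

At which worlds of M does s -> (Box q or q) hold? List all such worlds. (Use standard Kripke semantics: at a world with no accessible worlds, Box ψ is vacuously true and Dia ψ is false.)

s0, s1, s3, s4, s5, s6

Recall that Box ψ holds at a world iff ψ holds at every accessible world, and Dia ψ holds iff ψ holds at some accessible world.
Let φ = s -> (Box q or q). Evaluate φ at each world:
  s0 (successors {s4}): φ is true.
  s1 (successors {s6}): φ is true.
  s2 (successors {s2, s6}): φ is false.
  s3 (successors {s0, s1, s4, s6}): φ is true.
  s4 (successors ∅): φ is true.
  s5 (successors {s0, s1, s6}): φ is true.
  s6 (successors {s0, s3, s4}): φ is true.
For instance, at s2:
  At s2: s is true, Box q or q is false, so s -> (Box q or q) is false.
    At s2: Box q is false, q is false, so Box q or q is false.
      At s2: Box q requires q at every successor {s2, s6}.
        q fails at s2, so Box q is false at s2.
Satisfying worlds: {s0, s1, s3, s4, s5, s6}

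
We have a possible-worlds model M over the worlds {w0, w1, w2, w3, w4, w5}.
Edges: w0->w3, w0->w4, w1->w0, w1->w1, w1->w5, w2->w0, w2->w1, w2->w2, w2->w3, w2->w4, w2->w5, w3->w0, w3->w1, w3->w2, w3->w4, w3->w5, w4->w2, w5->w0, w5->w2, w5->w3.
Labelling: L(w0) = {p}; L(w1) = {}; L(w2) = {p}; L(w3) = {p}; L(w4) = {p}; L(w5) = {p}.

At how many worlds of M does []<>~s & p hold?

5

Let φ = []<>~s & p. Evaluate φ at each world:
  w0 (successors {w3, w4}): φ is true.
  w1 (successors {w0, w1, w5}): φ is false.
  w2 (successors {w0, w1, w2, w3, w4, w5}): φ is true.
  w3 (successors {w0, w1, w2, w4, w5}): φ is true.
  w4 (successors {w2}): φ is true.
  w5 (successors {w0, w2, w3}): φ is true.
For instance, at w4:
  At w4: []<>~s is true, p is true, so []<>~s & p is true.
    At w4: []<>~s requires <>~s at every successor {w2}.
      At w2: <>~s is true.
    So []<>~s is true at w4.
Satisfying worlds: {w0, w2, w3, w4, w5}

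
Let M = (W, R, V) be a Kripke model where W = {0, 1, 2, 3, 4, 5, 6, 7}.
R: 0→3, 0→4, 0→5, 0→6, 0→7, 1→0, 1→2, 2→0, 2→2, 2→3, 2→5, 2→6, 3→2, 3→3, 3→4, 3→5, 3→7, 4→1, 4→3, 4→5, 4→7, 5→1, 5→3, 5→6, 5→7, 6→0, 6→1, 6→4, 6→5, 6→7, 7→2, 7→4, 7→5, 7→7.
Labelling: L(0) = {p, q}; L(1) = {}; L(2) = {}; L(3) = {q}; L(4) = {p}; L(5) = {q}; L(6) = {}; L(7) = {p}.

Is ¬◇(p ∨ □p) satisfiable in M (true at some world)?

Let φ = ¬◇(p ∨ □p). Evaluate φ at each world:
  0 (successors {3, 4, 5, 6, 7}): φ is false.
  1 (successors {0, 2}): φ is false.
  2 (successors {0, 2, 3, 5, 6}): φ is false.
  3 (successors {2, 3, 4, 5, 7}): φ is false.
  4 (successors {1, 3, 5, 7}): φ is false.
  5 (successors {1, 3, 6, 7}): φ is false.
  6 (successors {0, 1, 4, 5, 7}): φ is false.
  7 (successors {2, 4, 5, 7}): φ is false.
For instance, at 2:
  At 2: ◇(p ∨ □p) is true, so ¬◇(p ∨ □p) is false.
    At 2: ◇(p ∨ □p) requires p ∨ □p at some successor in {0, 2, 3, 5, 6}.
      p ∨ □p holds at 0, so ◇(p ∨ □p) is true at 2.

No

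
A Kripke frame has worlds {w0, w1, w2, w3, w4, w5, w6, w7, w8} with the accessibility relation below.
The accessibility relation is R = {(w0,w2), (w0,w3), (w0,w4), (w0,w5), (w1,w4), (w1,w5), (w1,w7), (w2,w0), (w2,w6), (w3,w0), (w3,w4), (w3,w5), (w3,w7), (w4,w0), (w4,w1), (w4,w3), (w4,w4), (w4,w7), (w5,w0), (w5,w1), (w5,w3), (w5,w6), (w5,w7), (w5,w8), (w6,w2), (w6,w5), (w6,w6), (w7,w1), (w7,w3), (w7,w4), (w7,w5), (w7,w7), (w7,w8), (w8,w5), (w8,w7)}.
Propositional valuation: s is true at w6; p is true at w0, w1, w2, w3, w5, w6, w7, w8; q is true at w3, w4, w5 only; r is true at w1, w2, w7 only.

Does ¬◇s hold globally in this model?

Let φ = ¬◇s. Evaluate φ at each world:
  w0 (successors {w2, w3, w4, w5}): φ is true.
  w1 (successors {w4, w5, w7}): φ is true.
  w2 (successors {w0, w6}): φ is false.
  w3 (successors {w0, w4, w5, w7}): φ is true.
  w4 (successors {w0, w1, w3, w4, w7}): φ is true.
  w5 (successors {w0, w1, w3, w6, w7, w8}): φ is false.
  w6 (successors {w2, w5, w6}): φ is false.
  w7 (successors {w1, w3, w4, w5, w7, w8}): φ is true.
  w8 (successors {w5, w7}): φ is true.
Detail at w2 (counterexample):
  At w2: ◇s is true, so ¬◇s is false.
    At w2: ◇s requires s at some successor in {w0, w6}.
      s holds at w6, so ◇s is true at w2.

No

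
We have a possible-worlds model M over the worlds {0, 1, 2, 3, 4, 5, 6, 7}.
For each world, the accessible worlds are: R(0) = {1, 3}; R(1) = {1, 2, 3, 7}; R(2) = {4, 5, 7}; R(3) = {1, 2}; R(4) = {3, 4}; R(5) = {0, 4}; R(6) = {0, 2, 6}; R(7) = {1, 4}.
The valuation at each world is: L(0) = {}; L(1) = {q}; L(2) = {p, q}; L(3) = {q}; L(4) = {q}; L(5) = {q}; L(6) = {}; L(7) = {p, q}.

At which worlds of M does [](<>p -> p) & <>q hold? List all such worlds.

Let φ = [](<>p -> p) & <>q. Evaluate φ at each world:
  0 (successors {1, 3}): φ is false.
  1 (successors {1, 2, 3, 7}): φ is false.
  2 (successors {4, 5, 7}): φ is true.
  3 (successors {1, 2}): φ is false.
  4 (successors {3, 4}): φ is false.
  5 (successors {0, 4}): φ is true.
  6 (successors {0, 2, 6}): φ is false.
  7 (successors {1, 4}): φ is false.
For instance, at 5:
  At 5: [](<>p -> p) is true, <>q is true, so [](<>p -> p) & <>q is true.
    At 5: [](<>p -> p) requires <>p -> p at every successor {0, 4}.
      At 0: <>p -> p is true.
      At 4: <>p -> p is true.
    So [](<>p -> p) is true at 5.
    At 5: <>q requires q at some successor in {0, 4}.
      q holds at 4, so <>q is true at 5.
Satisfying worlds: {2, 5}

2, 5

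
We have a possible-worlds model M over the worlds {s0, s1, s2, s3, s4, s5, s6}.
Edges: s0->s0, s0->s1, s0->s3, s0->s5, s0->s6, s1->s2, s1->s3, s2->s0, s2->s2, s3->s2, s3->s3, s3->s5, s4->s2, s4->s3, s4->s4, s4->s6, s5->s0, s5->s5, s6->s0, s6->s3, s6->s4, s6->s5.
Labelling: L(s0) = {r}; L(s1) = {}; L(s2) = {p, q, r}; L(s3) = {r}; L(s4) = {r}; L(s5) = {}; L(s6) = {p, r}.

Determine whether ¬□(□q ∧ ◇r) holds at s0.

Yes

At s0: □(□q ∧ ◇r) is false, so ¬□(□q ∧ ◇r) is true.
  At s0: □(□q ∧ ◇r) requires □q ∧ ◇r at every successor {s0, s1, s3, s5, s6}.
    □q ∧ ◇r fails at s0, so □(□q ∧ ◇r) is false at s0.
      At s0: □q is false, ◇r is true, so □q ∧ ◇r is false.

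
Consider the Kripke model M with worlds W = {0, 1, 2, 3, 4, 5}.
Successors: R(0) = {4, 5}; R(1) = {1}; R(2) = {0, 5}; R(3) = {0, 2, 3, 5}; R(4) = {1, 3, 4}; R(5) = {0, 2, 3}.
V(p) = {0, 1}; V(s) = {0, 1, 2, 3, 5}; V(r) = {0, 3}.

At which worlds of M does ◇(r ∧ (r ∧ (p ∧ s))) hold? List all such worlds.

2, 3, 5

Let φ = ◇(r ∧ (r ∧ (p ∧ s))). Evaluate φ at each world:
  0 (successors {4, 5}): φ is false.
  1 (successors {1}): φ is false.
  2 (successors {0, 5}): φ is true.
  3 (successors {0, 2, 3, 5}): φ is true.
  4 (successors {1, 3, 4}): φ is false.
  5 (successors {0, 2, 3}): φ is true.
For instance, at 1:
  At 1: ◇(r ∧ (r ∧ (p ∧ s))) requires r ∧ (r ∧ (p ∧ s)) at some successor in {1}.
    At 1: r ∧ (r ∧ (p ∧ s)) is false.
  So ◇(r ∧ (r ∧ (p ∧ s))) is false at 1.
Satisfying worlds: {2, 3, 5}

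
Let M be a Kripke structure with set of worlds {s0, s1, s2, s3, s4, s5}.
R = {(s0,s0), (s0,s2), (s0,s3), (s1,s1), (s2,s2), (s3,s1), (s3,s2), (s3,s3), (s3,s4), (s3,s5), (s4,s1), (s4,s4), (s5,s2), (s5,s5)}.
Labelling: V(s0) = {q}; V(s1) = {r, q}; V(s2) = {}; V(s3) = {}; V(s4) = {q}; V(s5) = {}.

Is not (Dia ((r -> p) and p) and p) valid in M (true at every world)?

Yes

Let φ = not (Dia ((r -> p) and p) and p). Evaluate φ at each world:
  s0 (successors {s0, s2, s3}): φ is true.
  s1 (successors {s1}): φ is true.
  s2 (successors {s2}): φ is true.
  s3 (successors {s1, s2, s3, s4, s5}): φ is true.
  s4 (successors {s1, s4}): φ is true.
  s5 (successors {s2, s5}): φ is true.
For instance, at s5:
  At s5: Dia ((r -> p) and p) and p is false, so not (Dia ((r -> p) and p) and p) is true.
    At s5: Dia ((r -> p) and p) is false, p is false, so Dia ((r -> p) and p) and p is false.
      At s5: Dia ((r -> p) and p) requires (r -> p) and p at some successor in {s2, s5}.
        At s2: (r -> p) and p is false.
        At s5: (r -> p) and p is false.
      So Dia ((r -> p) and p) is false at s5.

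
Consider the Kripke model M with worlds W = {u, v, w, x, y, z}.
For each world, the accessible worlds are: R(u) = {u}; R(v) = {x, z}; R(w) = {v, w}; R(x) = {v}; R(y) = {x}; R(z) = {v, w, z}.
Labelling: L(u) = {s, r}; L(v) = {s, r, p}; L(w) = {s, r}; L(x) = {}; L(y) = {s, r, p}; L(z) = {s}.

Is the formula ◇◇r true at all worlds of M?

Let φ = ◇◇r. Evaluate φ at each world:
  u (successors {u}): φ is true.
  v (successors {x, z}): φ is true.
  w (successors {v, w}): φ is true.
  x (successors {v}): φ is false.
  y (successors {x}): φ is true.
  z (successors {v, w, z}): φ is true.
Detail at x (counterexample):
  At x: ◇◇r requires ◇r at some successor in {v}.
    At v: ◇r is false.
  So ◇◇r is false at x.

No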